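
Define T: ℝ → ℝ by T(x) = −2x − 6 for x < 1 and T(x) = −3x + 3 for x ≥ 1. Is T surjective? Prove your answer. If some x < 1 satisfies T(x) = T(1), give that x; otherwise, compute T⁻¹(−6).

Both pieces are strictly decreasing (slopes −2 and −3), so each is injective on its own interval.
The left piece maps (−∞, 1) onto (−8, ∞); the right piece maps [1, ∞) onto (−∞, 0].
The union (−8, ∞) ∪ (−∞, 0] covers ℝ, so T is surjective.
For the follow-up: the images overlap, so an x < 1 with T(x) = T(1) exists. T(1) = 0; solving −2x − 6 = 0 for x < 1 gives x = (0 + 6)/(−2) = −3.

-3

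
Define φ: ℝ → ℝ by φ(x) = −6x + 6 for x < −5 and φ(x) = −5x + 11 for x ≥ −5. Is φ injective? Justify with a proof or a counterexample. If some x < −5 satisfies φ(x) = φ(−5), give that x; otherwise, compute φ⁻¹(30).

Both pieces are strictly decreasing (slopes −6 and −5), so each is injective on its own interval.
The left piece maps (−∞, −5) onto (36, ∞); the right piece maps [−5, ∞) onto (−∞, 36].
These images are disjoint, so no value is attained by both pieces. Thus φ is injective.
Because the two images are disjoint, no x < −5 has φ(x) = φ(−5), so we compute φ⁻¹(30): 30 lies in (−∞, 36], so solve −5x + 11 = 30: x = (30 − 11)/(−5) = −19/5.

-19/5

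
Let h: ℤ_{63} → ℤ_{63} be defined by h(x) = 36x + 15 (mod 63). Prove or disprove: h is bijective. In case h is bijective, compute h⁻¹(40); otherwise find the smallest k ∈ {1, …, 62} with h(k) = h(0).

7

We have gcd(36, 63) = 9 > 1. Taking u = 0 and v = 7: h(0) = 15 and h(7) = 36·7 + 15 = 267 ≡ 15 (mod 63).
So h(0) = h(7) while 0 ≠ 7, therefore h is not injective, hence not bijective.
Since h is not bijective, we find the least positive k with h(k) = h(0): this means 36k ≡ 0 (mod 63), i.e. 63 ∣ 36k. Since gcd(36, 63) = 9, dividing through by 9 this holds exactly when 7 ∣ 4k, and as gcd(4, 7) = 1, exactly when 7 ∣ k.
The smallest positive such k is 7.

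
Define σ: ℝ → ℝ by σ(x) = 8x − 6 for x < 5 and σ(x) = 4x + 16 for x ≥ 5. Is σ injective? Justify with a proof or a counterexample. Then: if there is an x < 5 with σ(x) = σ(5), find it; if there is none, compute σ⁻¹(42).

13/2

Both pieces are strictly increasing (slopes 8 and 4), so each is injective on its own interval.
The left piece maps (−∞, 5) onto (−∞, 34); the right piece maps [5, ∞) onto [36, ∞).
These images are disjoint, so no value is attained by both pieces. Therefore σ is injective.
Because the two images are disjoint, no x < 5 has σ(x) = σ(5), so we compute σ⁻¹(42): 42 lies in [36, ∞), so solve 4x + 16 = 42: x = (42 − 16)/4 = 13/2.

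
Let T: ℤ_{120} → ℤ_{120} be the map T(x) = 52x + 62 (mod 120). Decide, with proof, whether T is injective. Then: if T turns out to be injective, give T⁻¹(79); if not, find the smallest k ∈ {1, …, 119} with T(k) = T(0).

30

We have gcd(52, 120) = 4 > 1. Taking a = 0 and b = 30: T(0) = 62 and T(30) = 52·30 + 62 = 1622 ≡ 62 (mod 120).
So T(0) = T(30) while 0 ≠ 30, thus T is not injective.
Since T is not injective, we find the least positive k with T(k) = T(0): this means 52k ≡ 0 (mod 120), i.e. 120 ∣ 52k. Since gcd(52, 120) = 4, dividing through by 4 this holds exactly when 30 ∣ 13k, and as gcd(13, 30) = 1, exactly when 30 ∣ k.
The smallest positive such k is 30.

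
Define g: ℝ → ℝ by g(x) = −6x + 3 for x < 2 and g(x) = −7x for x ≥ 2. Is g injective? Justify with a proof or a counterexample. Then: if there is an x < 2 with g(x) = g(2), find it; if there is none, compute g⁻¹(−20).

Both pieces are strictly decreasing (slopes −6 and −7), so each is injective on its own interval.
The left piece maps (−∞, 2) onto (−9, ∞); the right piece maps [2, ∞) onto (−∞, −14].
These images are disjoint, so no value is attained by both pieces. Hence g is injective.
Because the two images are disjoint, no x < 2 has g(x) = g(2), so we compute g⁻¹(−20): −20 lies in (−∞, −14], so solve −7x = −20: x = (−20 − 0)/(−7) = 20/7.

20/7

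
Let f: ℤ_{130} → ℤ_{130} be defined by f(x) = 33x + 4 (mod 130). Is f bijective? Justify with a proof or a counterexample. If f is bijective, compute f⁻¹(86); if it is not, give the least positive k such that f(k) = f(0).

If f(x_1) = f(x_2), then 33x_1 ≡ 33x_2 (mod 130). Because gcd(33, 130) = 1, we may cancel 33 to get x_1 ≡ x_2 (mod 130).
We now compute 33⁻¹ mod 130 explicitly. Euclid's algorithm: 130 = 3·33 + 31, 33 = 1·31 + 2, 31 = 15·2 + 1; back-substituting gives 1 = 67·33 − 17·130, so 33⁻¹ ≡ 67 (mod 130).
For any y ∈ ℤ_{130}, x = 67(y − 4) mod 130 satisfies f(x) = 33·67(y − 4) + 4 ≡ y (since 33·67 ≡ 1 mod 130). So every y has a preimage.
Thus f is bijective.
Since f is bijective, we find f⁻¹(86): we need 33x ≡ 86 − 4 ≡ 82 (mod 130). Using 33⁻¹ = 67: x ≡ 67·82 = 5494 = 42·130 + 34, so x = 34.
Check: f(34) = 33·34 + 4 = 1126 = 8·130 + 86 ≡ 86 (mod 130).

34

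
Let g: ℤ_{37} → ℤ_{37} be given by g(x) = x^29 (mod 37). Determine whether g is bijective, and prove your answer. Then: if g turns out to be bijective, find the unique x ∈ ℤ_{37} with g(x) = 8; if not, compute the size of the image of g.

23

Since 37 is prime, the nonzero elements of ℤ_{37} form a cyclic group of order 36.
As gcd(29, 36) = 1, raising to the 29th power is a bijection on this group: if a^29 ≡ b^29 then (ab^{−1})^29 = 1, and the only element of order dividing gcd(29, 36) = 1 is 1, so a = b.
With g(0) = 0 this makes g injective on all of ℤ_{37}, hence bijective (finite equal-size domain and codomain). In particular g is bijective.
Since g is bijective, we find the preimage of 8. The inverse of x ↦ x^29 on (ℤ_{37})^× is x ↦ x^5, because 29·5 = 145 = 4·36 + 1 ≡ 1 (mod 36) and x^{36} = 1 for x ≠ 0 (Fermat). So g⁻¹(8) = 8^5 mod 37.
Repeated squaring mod 37: 8^1 ≡ 8, 8^2 ≡ 8² = 64 ≡ 27, 8^4 ≡ 27² = 729 ≡ 26. Since 5 = 4 + 1, 8^5 ≡ 26·8: 26·8 = 208 ≡ 23. So 8^5 ≡ 23 (mod 37).
Hence g⁻¹(8) = 23.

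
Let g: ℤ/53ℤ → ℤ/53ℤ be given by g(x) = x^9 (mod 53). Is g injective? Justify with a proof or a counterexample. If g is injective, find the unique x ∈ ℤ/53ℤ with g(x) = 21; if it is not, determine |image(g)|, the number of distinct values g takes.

14

Since 53 is prime, the nonzero elements of ℤ/53ℤ form a cyclic group of order 52.
As gcd(9, 52) = 1, raising to the 9th power is a bijection on this group: if u^9 ≡ v^9 then (uv^{−1})^9 = 1, and the only element of order dividing gcd(9, 52) = 1 is 1, so u = v.
With g(0) = 0 this makes g injective on all of ℤ/53ℤ, hence bijective (finite equal-size domain and codomain). In particular g is injective.
Since g is injective, we find the preimage of 21. The inverse of x ↦ x^9 on (ℤ/53ℤ)^× is x ↦ x^29, because 9·29 = 261 = 5·52 + 1 ≡ 1 (mod 52) and x^{52} = 1 for x ≠ 0 (Fermat). So g⁻¹(21) = 21^29 mod 53.
Repeated squaring mod 53: 21^1 ≡ 21, 21^2 ≡ 21² = 441 ≡ 17, 21^4 ≡ 17² = 289 ≡ 24, 21^8 ≡ 24² = 576 ≡ 46, 21^16 ≡ 46² = 2116 ≡ 49. Since 29 = 16 + 8 + 4 + 1, 21^29 ≡ 49·46·24·21: 49·46 = 2254 ≡ 28, then 28·24 = 672 ≡ 36, then 36·21 = 756 ≡ 14. So 21^29 ≡ 14 (mod 53).
Hence g⁻¹(21) = 14.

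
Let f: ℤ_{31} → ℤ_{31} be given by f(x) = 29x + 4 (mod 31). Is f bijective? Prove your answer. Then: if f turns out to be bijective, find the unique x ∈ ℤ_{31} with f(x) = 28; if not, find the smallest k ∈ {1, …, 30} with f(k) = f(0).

19

Recall that f is injective if f(x_1) = f(x_2) implies x_1 = x_2.
If f(x_1) = f(x_2), then 29x_1 ≡ 29x_2 (mod 31). Because gcd(29, 31) = 1, we may cancel 29 to get x_1 ≡ x_2 (mod 31).
We now compute 29⁻¹ mod 31 explicitly. Euclid's algorithm: 31 = 1·29 + 2, 29 = 14·2 + 1; back-substituting gives 1 = 15·29 − 14·31, so 29⁻¹ ≡ 15 (mod 31).
Then y ↦ 15(y − 4) is a two-sided inverse to f, so every y ∈ ℤ_{31} has a preimage.
Thus f is bijective.
Since f is bijective, we compute f⁻¹(28): solve 29x + 4 ≡ 28 (mod 31), i.e. 29x ≡ 24 (mod 31).
Multiplying by 29⁻¹ = 15 gives x ≡ 15·24 = 360 = 11·31 + 19 ≡ 19 (mod 31).
Check: f(19) = 29·19 + 4 = 555 = 17·31 + 28 ≡ 28 (mod 31).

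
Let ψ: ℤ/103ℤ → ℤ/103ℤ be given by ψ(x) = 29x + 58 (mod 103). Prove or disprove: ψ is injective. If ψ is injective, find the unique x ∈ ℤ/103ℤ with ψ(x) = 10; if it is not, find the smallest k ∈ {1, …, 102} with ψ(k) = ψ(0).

Suppose ψ(s) = ψ(t) in ℤ/103ℤ. Then 29s + 58 ≡ 29t + 58 (mod 103), hence 29(s − t) ≡ 0 (mod 103).
Since gcd(29, 103) = 1, 29 is invertible modulo 103, thus s − t ≡ 0 (mod 103), i.e. s = t.
Hence ψ is injective.
We now compute 29⁻¹ mod 103 explicitly. Euclid's algorithm: 103 = 3·29 + 16, 29 = 1·16 + 13, 16 = 1·13 + 3, 13 = 4·3 + 1; back-substituting gives 1 = 32·29 − 9·103, so 29⁻¹ ≡ 32 (mod 103).
Since ψ is injective, we find ψ⁻¹(10): we need 29x ≡ 10 − 58 ≡ 55 (mod 103). Using 29⁻¹ = 32: x ≡ 32·55 = 1760 = 17·103 + 9, so x = 9.
Check: ψ(9) = 29·9 + 58 = 319 = 3·103 + 10 ≡ 10 (mod 103).

9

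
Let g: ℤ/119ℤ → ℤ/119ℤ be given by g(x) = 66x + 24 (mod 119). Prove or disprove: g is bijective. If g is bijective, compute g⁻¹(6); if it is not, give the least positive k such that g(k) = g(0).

43

By definition, injectivity means: for all x_1, x_2 in the domain, g(x_1) = g(x_2) implies x_1 = x_2.
If g(x_1) = g(x_2), then 66x_1 ≡ 66x_2 (mod 119). Because gcd(66, 119) = 1, we may cancel 66 to get x_1 ≡ x_2 (mod 119).
We now compute 66⁻¹ mod 119 explicitly. Euclid's algorithm: 119 = 1·66 + 53, 66 = 1·53 + 13, 53 = 4·13 + 1; back-substituting gives 1 = 110·66 − 61·119, so 66⁻¹ ≡ 110 (mod 119).
For any y ∈ ℤ/119ℤ, x = 110(y − 24) mod 119 satisfies g(x) = 66·110(y − 24) + 24 ≡ y (since 66·110 ≡ 1 mod 119). So every y has a preimage.
Thus g is bijective.
Since g is bijective, we find g⁻¹(6): we need 66x ≡ 6 − 24 ≡ 101 (mod 119). Using 66⁻¹ = 110: x ≡ 110·101 = 11110 = 93·119 + 43, so x = 43.
Check: g(43) = 66·43 + 24 = 2862 = 24·119 + 6 ≡ 6 (mod 119).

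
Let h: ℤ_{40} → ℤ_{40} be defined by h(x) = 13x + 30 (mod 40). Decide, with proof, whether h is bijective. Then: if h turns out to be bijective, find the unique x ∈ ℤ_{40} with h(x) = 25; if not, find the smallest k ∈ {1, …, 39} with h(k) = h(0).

15

Suppose h(s) = h(t) in ℤ_{40}. Then 13s + 30 ≡ 13t + 30 (mod 40), so 13(s − t) ≡ 0 (mod 40).
Since gcd(13, 40) = 1, 13 is invertible modulo 40, thus s − t ≡ 0 (mod 40), i.e. s = t.
We now compute 13⁻¹ mod 40 explicitly. Euclid's algorithm: 40 = 3·13 + 1; back-substituting gives 1 = 37·13 − 12·40, so 13⁻¹ ≡ 37 (mod 40).
For any y ∈ ℤ_{40}, x = 37(y − 30) mod 40 satisfies h(x) = 13·37(y − 30) + 30 ≡ y (since 13·37 ≡ 1 mod 40). So every y has a preimage.
Hence h is bijective.
Since h is bijective, we compute h⁻¹(25): solve 13x + 30 ≡ 25 (mod 40), i.e. 13x ≡ 35 (mod 40).
Multiplying by 13⁻¹ = 37 gives x ≡ 37·35 = 1295 = 32·40 + 15 ≡ 15 (mod 40).
Check: h(15) = 13·15 + 30 = 225 = 5·40 + 25 ≡ 25 (mod 40).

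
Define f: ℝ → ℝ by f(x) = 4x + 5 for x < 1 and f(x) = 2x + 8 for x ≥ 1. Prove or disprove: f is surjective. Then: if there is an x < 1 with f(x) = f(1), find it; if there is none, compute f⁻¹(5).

Both pieces are strictly increasing (slopes 4 and 2), so each is injective on its own interval.
The left piece maps (−∞, 1) onto (−∞, 9); the right piece maps [1, ∞) onto [10, ∞).
The union (−∞, 9) ∪ [10, ∞) omits the interval between 9 and 10; in particular 9 has no preimage. So f is not surjective.
Because the two images are disjoint, no x < 1 has f(x) = f(1), so we compute f⁻¹(5): 5 lies in (−∞, 9), so solve 4x + 5 = 5: x = (5 − 5)/4 = 0.

0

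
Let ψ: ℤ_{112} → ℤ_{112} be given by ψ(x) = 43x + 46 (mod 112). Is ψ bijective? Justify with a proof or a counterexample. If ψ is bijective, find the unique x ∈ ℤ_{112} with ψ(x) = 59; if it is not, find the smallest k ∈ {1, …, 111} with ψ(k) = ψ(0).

55

Recall: injectivity means: for all a, b in the domain, ψ(a) = ψ(b) implies a = b.
Suppose ψ(a) = ψ(b) in ℤ_{112}. Then 43a + 46 ≡ 43b + 46 (mod 112), thus 43(a − b) ≡ 0 (mod 112).
Since gcd(43, 112) = 1, 43 is invertible modulo 112, so a − b ≡ 0 (mod 112), i.e. a = b.
We now compute 43⁻¹ mod 112 explicitly. Euclid's algorithm: 112 = 2·43 + 26, 43 = 1·26 + 17, 26 = 1·17 + 9, 17 = 1·9 + 8, 9 = 1·8 + 1; back-substituting gives 1 = 99·43 − 38·112, so 43⁻¹ ≡ 99 (mod 112).
For any y ∈ ℤ_{112}, x = 99(y − 46) mod 112 satisfies ψ(x) = 43·99(y − 46) + 46 ≡ y (since 43·99 ≡ 1 mod 112). So every y has a preimage.
Therefore ψ is bijective.
Since ψ is bijective, we find ψ⁻¹(59): we need 43x ≡ 59 − 46 ≡ 13 (mod 112). Using 43⁻¹ = 99: x ≡ 99·13 = 1287 = 11·112 + 55, so x = 55.
Check: ψ(55) = 43·55 + 46 = 2411 = 21·112 + 59 ≡ 59 (mod 112).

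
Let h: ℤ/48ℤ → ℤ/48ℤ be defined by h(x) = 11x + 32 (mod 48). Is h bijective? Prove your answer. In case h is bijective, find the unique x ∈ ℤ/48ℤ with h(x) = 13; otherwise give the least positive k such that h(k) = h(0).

7

If h(u) = h(v), then 11u ≡ 11v (mod 48). Because gcd(11, 48) = 1, we may cancel 11 to get u ≡ v (mod 48).
We now compute 11⁻¹ mod 48 explicitly. Euclid's algorithm: 48 = 4·11 + 4, 11 = 2·4 + 3, 4 = 1·3 + 1; back-substituting gives 1 = 35·11 − 8·48, so 11⁻¹ ≡ 35 (mod 48).
Then y ↦ 35(y − 32) is a two-sided inverse to h, so every y ∈ ℤ/48ℤ has a preimage.
Hence h is bijective.
Since h is bijective, we find h⁻¹(13): we need 11x ≡ 13 − 32 ≡ 29 (mod 48). Using 11⁻¹ = 35: x ≡ 35·29 = 1015 = 21·48 + 7, so x = 7.
Check: h(7) = 11·7 + 32 = 109 = 2·48 + 13 ≡ 13 (mod 48).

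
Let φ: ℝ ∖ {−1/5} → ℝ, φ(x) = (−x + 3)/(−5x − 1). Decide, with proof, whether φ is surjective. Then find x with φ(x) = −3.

If φ(x) = 1/5, cross-multiplying gives −5(−x + 3) = −1(−5x − 1), which simplifies to −15 = 1 — false.  So 1/5 has no preimage and φ is not surjective.
Solving φ(x) = −3: cross-multiplying gives −x + 3 = −3(−5x − 1), which rearranges to −16x = 0, so x = 0.

0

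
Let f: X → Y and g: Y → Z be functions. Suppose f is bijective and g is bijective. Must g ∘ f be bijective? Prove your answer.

Injectivity: if g(f(x_1)) = g(f(x_2)) then f(x_1) = f(x_2) (g injective) so x_1 = x_2 (f injective).
Surjectivity: for c ∈ Z pick b with g(b) = c, then a with f(a) = b; then (g ∘ f)(a) = c.
So g ∘ f is bijective.

bijective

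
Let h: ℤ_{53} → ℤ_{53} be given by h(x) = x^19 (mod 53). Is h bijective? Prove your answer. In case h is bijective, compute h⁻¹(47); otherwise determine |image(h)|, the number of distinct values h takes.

Since 53 is prime, the nonzero elements of ℤ_{53} form a cyclic group of order 52.
As gcd(19, 52) = 1, raising to the 19th power is a bijection on this group: if s^19 ≡ t^19 then (st^{−1})^19 = 1, and the only element of order dividing gcd(19, 52) = 1 is 1, so s = t.
With h(0) = 0 this makes h injective on all of ℤ_{53}, hence bijective (finite equal-size domain and codomain). In particular h is bijective.
Since h is bijective, we find the preimage of 47. The inverse of x ↦ x^19 on (ℤ_{53})^× is x ↦ x^11, because 19·11 = 209 = 4·52 + 1 ≡ 1 (mod 52) and x^{52} = 1 for x ≠ 0 (Fermat). So h⁻¹(47) = 47^11 mod 53.
Repeated squaring mod 53: 47^1 ≡ 47, 47^2 ≡ 47² = 2209 ≡ 36, 47^4 ≡ 36² = 1296 ≡ 24, 47^8 ≡ 24² = 576 ≡ 46. Since 11 = 8 + 2 + 1, 47^11 ≡ 46·36·47: 46·36 = 1656 ≡ 13, then 13·47 = 611 ≡ 28. So 47^11 ≡ 28 (mod 53).
Hence h⁻¹(47) = 28.

28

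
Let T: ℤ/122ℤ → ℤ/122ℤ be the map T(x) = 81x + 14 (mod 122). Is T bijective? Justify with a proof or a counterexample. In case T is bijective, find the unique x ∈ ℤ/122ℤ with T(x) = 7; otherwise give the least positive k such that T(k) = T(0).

21

If T(a) = T(b), then 81a ≡ 81b (mod 122). Because gcd(81, 122) = 1, we may cancel 81 to get a ≡ b (mod 122).
We now compute 81⁻¹ mod 122 explicitly. Euclid's algorithm: 122 = 1·81 + 41, 81 = 1·41 + 40, 41 = 1·40 + 1; back-substituting gives 1 = 119·81 − 79·122, so 81⁻¹ ≡ 119 (mod 122).
Then y ↦ 119(y − 14) is a two-sided inverse to T, so every y ∈ ℤ/122ℤ has a preimage.
Thus T is bijective.
Since T is bijective, we compute T⁻¹(7): solve 81x + 14 ≡ 7 (mod 122), i.e. 81x ≡ 115 (mod 122).
Multiplying by 81⁻¹ = 119 gives x ≡ 119·115 = 13685 = 112·122 + 21 ≡ 21 (mod 122).
Check: T(21) = 81·21 + 14 = 1715 = 14·122 + 7 ≡ 7 (mod 122).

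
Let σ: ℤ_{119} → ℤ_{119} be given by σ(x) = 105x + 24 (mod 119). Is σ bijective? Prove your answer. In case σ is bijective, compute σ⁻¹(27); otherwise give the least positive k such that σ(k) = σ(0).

By definition, σ is injective if σ(u) = σ(v) implies u = v.
We have gcd(105, 119) = 7 > 1. Taking u = 0 and v = 17: σ(0) = 24 and σ(17) = 105·17 + 24 = 1809 ≡ 24 (mod 119).
So σ(0) = σ(17) while 0 ≠ 17, thus σ is not injective, hence not bijective.
Since σ is not bijective, we find the least positive k with σ(k) = σ(0): this means 105k ≡ 0 (mod 119), i.e. 119 ∣ 105k. Since gcd(105, 119) = 7, dividing through by 7 this holds exactly when 17 ∣ 15k, and as gcd(15, 17) = 1, exactly when 17 ∣ k.
The smallest positive such k is 17.

17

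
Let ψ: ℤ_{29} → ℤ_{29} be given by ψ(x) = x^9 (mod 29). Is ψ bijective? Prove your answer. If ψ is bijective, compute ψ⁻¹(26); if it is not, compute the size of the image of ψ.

15

Since 29 is prime, the nonzero elements of ℤ_{29} form a cyclic group of order 28.
As gcd(9, 28) = 1, raising to the 9th power is a bijection on this group: if a^9 ≡ b^9 then (ab^{−1})^9 = 1, and the only element of order dividing gcd(9, 28) = 1 is 1, so a = b.
With ψ(0) = 0 this makes ψ injective on all of ℤ_{29}, hence bijective (finite equal-size domain and codomain). In particular ψ is bijective.
Since ψ is bijective, we find the preimage of 26. The inverse of x ↦ x^9 on (ℤ_{29})^× is x ↦ x^25, because 9·25 = 225 = 8·28 + 1 ≡ 1 (mod 28) and x^{28} = 1 for x ≠ 0 (Fermat). So ψ⁻¹(26) = 26^25 mod 29.
Repeated squaring mod 29: 26^1 ≡ 26, 26^2 ≡ 26² = 676 ≡ 9, 26^4 ≡ 9² = 81 ≡ 23, 26^8 ≡ 23² = 529 ≡ 7, 26^16 ≡ 7² = 49 ≡ 20. Since 25 = 16 + 8 + 1, 26^25 ≡ 20·7·26: 20·7 = 140 ≡ 24, then 24·26 = 624 ≡ 15. So 26^25 ≡ 15 (mod 29).
Hence ψ⁻¹(26) = 15.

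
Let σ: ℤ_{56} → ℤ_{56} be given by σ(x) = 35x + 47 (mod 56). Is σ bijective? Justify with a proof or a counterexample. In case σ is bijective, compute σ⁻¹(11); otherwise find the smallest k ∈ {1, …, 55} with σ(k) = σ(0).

8

We have gcd(35, 56) = 7 > 1. Taking x_1 = 0 and x_2 = 8: σ(0) = 47 and σ(8) = 35·8 + 47 = 327 ≡ 47 (mod 56).
So σ(0) = σ(8) while 0 ≠ 8, therefore σ is not injective, hence not bijective.
Since σ is not bijective, we find the least positive k with σ(k) = σ(0): this means 35k ≡ 0 (mod 56), i.e. 56 ∣ 35k. Since gcd(35, 56) = 7, dividing through by 7 this holds exactly when 8 ∣ 5k, and as gcd(5, 8) = 1, exactly when 8 ∣ k.
The smallest positive such k is 8.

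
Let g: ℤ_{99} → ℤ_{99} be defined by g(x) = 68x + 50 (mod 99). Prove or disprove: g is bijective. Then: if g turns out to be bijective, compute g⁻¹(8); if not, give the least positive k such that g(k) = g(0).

Suppose g(x_1) = g(x_2) in ℤ_{99}. Then 68x_1 + 50 ≡ 68x_2 + 50 (mod 99), hence 68(x_1 − x_2) ≡ 0 (mod 99).
Since gcd(68, 99) = 1, 68 is invertible modulo 99, thus x_1 − x_2 ≡ 0 (mod 99), i.e. x_1 = x_2.
We now compute 68⁻¹ mod 99 explicitly. Euclid's algorithm: 99 = 1·68 + 31, 68 = 2·31 + 6, 31 = 5·6 + 1; back-substituting gives 1 = 83·68 − 57·99, so 68⁻¹ ≡ 83 (mod 99).
Then y ↦ 83(y − 50) is a two-sided inverse to g, so every y ∈ ℤ_{99} has a preimage.
Thus g is bijective.
Since g is bijective, we compute g⁻¹(8): solve 68x + 50 ≡ 8 (mod 99), i.e. 68x ≡ 57 (mod 99).
Multiplying by 68⁻¹ = 83 gives x ≡ 83·57 = 4731 = 47·99 + 78 ≡ 78 (mod 99).
Check: g(78) = 68·78 + 50 = 5354 = 54·99 + 8 ≡ 8 (mod 99).

78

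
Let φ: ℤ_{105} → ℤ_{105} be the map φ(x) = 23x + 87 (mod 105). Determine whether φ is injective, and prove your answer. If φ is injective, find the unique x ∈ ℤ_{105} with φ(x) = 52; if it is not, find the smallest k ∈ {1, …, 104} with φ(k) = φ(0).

Recall: φ is injective when φ(s) = φ(t) forces s = t.
If φ(s) = φ(t), then 23s ≡ 23t (mod 105). Because gcd(23, 105) = 1, we may cancel 23 to get s ≡ t (mod 105).
Hence φ is injective.
We now compute 23⁻¹ mod 105 explicitly. Euclid's algorithm: 105 = 4·23 + 13, 23 = 1·13 + 10, 13 = 1·10 + 3, 10 = 3·3 + 1; back-substituting gives 1 = 32·23 − 7·105, so 23⁻¹ ≡ 32 (mod 105).
Since φ is injective, we find φ⁻¹(52): we need 23x ≡ 52 − 87 ≡ 70 (mod 105). Using 23⁻¹ = 32: x ≡ 32·70 = 2240 = 21·105 + 35, so x = 35.
Check: φ(35) = 23·35 + 87 = 892 = 8·105 + 52 ≡ 52 (mod 105).

35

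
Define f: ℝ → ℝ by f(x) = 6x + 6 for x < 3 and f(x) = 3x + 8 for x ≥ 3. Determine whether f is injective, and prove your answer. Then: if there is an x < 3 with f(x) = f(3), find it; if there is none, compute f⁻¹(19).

Both pieces are strictly increasing (slopes 6 and 3), so each is injective on its own interval.
The left piece maps (−∞, 3) onto (−∞, 24); the right piece maps [3, ∞) onto [17, ∞).
These images overlap. In particular f(3) = 17 (right piece), and solving 6x + 6 = 17 on the left piece gives x = 11/6 < 3.
So f(11/6) = f(3) with 11/6 ≠ 3, and f is not injective. This x = 11/6 is the requested value below 3.

11/6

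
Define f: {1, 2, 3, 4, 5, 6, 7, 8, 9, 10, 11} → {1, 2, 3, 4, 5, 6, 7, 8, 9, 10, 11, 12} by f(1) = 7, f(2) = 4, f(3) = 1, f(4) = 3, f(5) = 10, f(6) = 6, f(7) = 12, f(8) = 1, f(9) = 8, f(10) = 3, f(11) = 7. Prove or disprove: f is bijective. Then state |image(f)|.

8

f(3) = 1 = f(8) with 3 ≠ 8, so f is not injective, hence not bijective.
The image of f is {1, 3, 4, 6, 7, 8, 10, 12}, which has 8 elements.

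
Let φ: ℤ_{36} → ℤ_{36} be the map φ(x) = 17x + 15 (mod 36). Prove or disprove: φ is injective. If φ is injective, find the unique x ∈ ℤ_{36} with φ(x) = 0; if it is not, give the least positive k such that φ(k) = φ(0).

Recall that injectivity means: for all s, t in the domain, φ(s) = φ(t) implies s = t.
Suppose φ(s) = φ(t) in ℤ_{36}. Then 17s + 15 ≡ 17t + 15 (mod 36), thus 17(s − t) ≡ 0 (mod 36).
Since gcd(17, 36) = 1, 17 is invertible modulo 36, thus s − t ≡ 0 (mod 36), i.e. s = t.
Thus φ is injective.
We now compute 17⁻¹ mod 36 explicitly. Euclid's algorithm: 36 = 2·17 + 2, 17 = 8·2 + 1; back-substituting gives 1 = 17·17 − 8·36, so 17⁻¹ ≡ 17 (mod 36).
Since φ is injective, we find φ⁻¹(0): we need 17x ≡ 0 − 15 ≡ 21 (mod 36). Using 17⁻¹ = 17: x ≡ 17·21 = 357 = 9·36 + 33, so x = 33.
Check: φ(33) = 17·33 + 15 = 576 = 16·36 + 0 ≡ 0 (mod 36).

33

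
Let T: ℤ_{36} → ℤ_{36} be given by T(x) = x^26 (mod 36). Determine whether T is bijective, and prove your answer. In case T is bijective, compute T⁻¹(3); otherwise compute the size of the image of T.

T(0) = 0^26 = 0.
T(6): Repeated squaring mod 36: 6^1 ≡ 6, 6^2 ≡ 6² = 36 ≡ 0, 6^4 ≡ 0² = 0, 6^8 ≡ 0² = 0, 6^16 ≡ 0² = 0. Since 26 = 16 + 8 + 2, 6^26 ≡ 0·0·0: 0·0 = 0, then 0·0 = 0. So 6^26 ≡ 0 (mod 36).
So T(0) = T(6) = 0 while 0 ≠ 6, hence T is not injective, hence not bijective.
Since T is not bijective, we determine |image(T)|. Computing x^26 mod 36 for each x (by repeated squaring, reducing mod 36 at every step), the values T(0), T(1), …, T(35) are: 0, 1, 4, 9, 16, 25, 0, 13, 28, 9, 28, 13, 0, 25, 16, 9, 4, 1, 0, 1, 4, 9, 16, 25, 0, 13, 28, 9, 28, 13, 0, 25, 16, 9, 4, 1.
The distinct values are {0, 1, 4, 9, 13, 16, 25, 28}; there are 8 of them.

8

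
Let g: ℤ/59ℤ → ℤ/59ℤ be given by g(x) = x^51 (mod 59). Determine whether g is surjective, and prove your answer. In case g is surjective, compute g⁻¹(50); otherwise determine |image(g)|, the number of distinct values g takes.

47

Since 59 is prime, the nonzero elements of ℤ/59ℤ form a cyclic group of order 58.
As gcd(51, 58) = 1, raising to the 51st power is a bijection on this group: if x_1^51 ≡ x_2^51 then (x_1x_2^{−1})^51 = 1, and the only element of order dividing gcd(51, 58) = 1 is 1, so x_1 = x_2.
With g(0) = 0 this makes g injective on all of ℤ/59ℤ, hence bijective (finite equal-size domain and codomain). In particular g is surjective.
Since g is surjective, we find the preimage of 50. The inverse of x ↦ x^51 on (ℤ/59ℤ)^× is x ↦ x^33, because 51·33 = 1683 = 29·58 + 1 ≡ 1 (mod 58) and x^{58} = 1 for x ≠ 0 (Fermat). So g⁻¹(50) = 50^33 mod 59.
Repeated squaring mod 59: 50^1 ≡ 50, 50^2 ≡ 50² = 2500 ≡ 22, 50^4 ≡ 22² = 484 ≡ 12, 50^8 ≡ 12² = 144 ≡ 26, 50^16 ≡ 26² = 676 ≡ 27, 50^32 ≡ 27² = 729 ≡ 21. Since 33 = 32 + 1, 50^33 ≡ 21·50: 21·50 = 1050 ≡ 47. So 50^33 ≡ 47 (mod 59).
Hence g⁻¹(50) = 47.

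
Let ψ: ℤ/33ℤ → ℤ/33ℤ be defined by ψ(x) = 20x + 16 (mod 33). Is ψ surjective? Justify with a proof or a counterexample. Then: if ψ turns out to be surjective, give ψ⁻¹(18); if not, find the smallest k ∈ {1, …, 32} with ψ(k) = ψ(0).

Since gcd(20, 33) = 1, 20 is invertible modulo 33. Euclid's algorithm: 33 = 1·20 + 13, 20 = 1·13 + 7, 13 = 1·7 + 6, 7 = 1·6 + 1; back-substituting gives 1 = 5·20 − 3·33, so 20⁻¹ ≡ 5 (mod 33).
For any y ∈ ℤ/33ℤ, x = 5(y − 16) mod 33 satisfies ψ(x) = 20·5(y − 16) + 16 ≡ y (since 20·5 ≡ 1 mod 33). So every y has a preimage.
Thus ψ is surjective.
Since ψ is surjective, we find ψ⁻¹(18): we need 20x ≡ 18 − 16 ≡ 2 (mod 33). Using 20⁻¹ = 5: x ≡ 5·2 = 10, so x = 10.
Check: ψ(10) = 20·10 + 16 = 216 = 6·33 + 18 ≡ 18 (mod 33).

10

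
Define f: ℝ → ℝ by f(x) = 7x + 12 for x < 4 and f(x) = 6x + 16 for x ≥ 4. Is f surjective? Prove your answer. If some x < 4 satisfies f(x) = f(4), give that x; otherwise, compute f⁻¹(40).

Both pieces are strictly increasing (slopes 7 and 6), so each is injective on its own interval.
The left piece maps (−∞, 4) onto (−∞, 40); the right piece maps [4, ∞) onto [40, ∞).
These images together cover ℝ, so f is surjective.
Because the two images are disjoint, no x < 4 has f(x) = f(4), so we compute f⁻¹(40): 40 lies in [40, ∞), so solve 6x + 16 = 40: x = (40 − 16)/6 = 4.

4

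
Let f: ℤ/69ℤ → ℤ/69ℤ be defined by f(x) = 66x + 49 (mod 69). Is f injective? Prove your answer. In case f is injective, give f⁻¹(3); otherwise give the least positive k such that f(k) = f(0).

We have gcd(66, 69) = 3 > 1. Taking x_1 = 0 and x_2 = 23: f(0) = 49 and f(23) = 66·23 + 49 = 1567 ≡ 49 (mod 69).
So f(0) = f(23) while 0 ≠ 23, hence f is not injective.
Since f is not injective, we find the least positive k with f(k) = f(0): this means 66k ≡ 0 (mod 69), i.e. 69 ∣ 66k. Since gcd(66, 69) = 3, dividing through by 3 this holds exactly when 23 ∣ 22k, and as gcd(22, 23) = 1, exactly when 23 ∣ k.
The smallest positive such k is 23.

23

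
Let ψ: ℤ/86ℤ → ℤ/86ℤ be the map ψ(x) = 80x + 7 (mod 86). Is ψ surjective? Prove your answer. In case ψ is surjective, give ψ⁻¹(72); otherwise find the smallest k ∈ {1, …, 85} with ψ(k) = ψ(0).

43

Since gcd(80, 86) = 2, we have 80x ≡ 0 (mod 2) for all x, so ψ(x) ≡ 1 (mod 2).
But 0 ≢ 1 (mod 2), so 0 ∈ ℤ/86ℤ has no preimage. Thus ψ is not surjective.
Since ψ is not surjective, we find the least positive k with ψ(k) = ψ(0): this means 80k ≡ 0 (mod 86), i.e. 86 ∣ 80k. Since gcd(80, 86) = 2, dividing through by 2 this holds exactly when 43 ∣ 40k, and as gcd(40, 43) = 1, exactly when 43 ∣ k.
The smallest positive such k is 43.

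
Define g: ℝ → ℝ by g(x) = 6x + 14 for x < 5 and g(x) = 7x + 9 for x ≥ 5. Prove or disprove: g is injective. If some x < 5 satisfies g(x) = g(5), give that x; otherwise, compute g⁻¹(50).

Both pieces are strictly increasing (slopes 6 and 7), so each is injective on its own interval.
The left piece maps (−∞, 5) onto (−∞, 44); the right piece maps [5, ∞) onto [44, ∞).
These images are disjoint, so no value is attained by both pieces. Thus g is injective.
Because the two images are disjoint, no x < 5 has g(x) = g(5), so we compute g⁻¹(50): 50 lies in [44, ∞), so solve 7x + 9 = 50: x = (50 − 9)/7 = 41/7.

41/7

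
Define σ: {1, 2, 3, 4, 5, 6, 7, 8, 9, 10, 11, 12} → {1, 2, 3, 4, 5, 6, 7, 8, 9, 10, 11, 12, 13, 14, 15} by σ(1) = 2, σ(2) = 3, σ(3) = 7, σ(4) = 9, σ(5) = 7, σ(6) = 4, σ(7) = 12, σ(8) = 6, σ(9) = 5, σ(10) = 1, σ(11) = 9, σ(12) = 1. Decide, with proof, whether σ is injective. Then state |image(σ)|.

σ(3) = 7 = σ(5) with 3 ≠ 5, so σ is not injective.
The image of σ is {1, 2, 3, 4, 5, 6, 7, 9, 12}, which has 9 elements.

9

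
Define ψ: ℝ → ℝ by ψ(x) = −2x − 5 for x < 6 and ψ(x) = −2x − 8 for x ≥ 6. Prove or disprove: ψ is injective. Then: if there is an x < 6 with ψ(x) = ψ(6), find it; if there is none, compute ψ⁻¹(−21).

Both pieces are strictly decreasing (slopes −2 and −2), so each is injective on its own interval.
The left piece maps (−∞, 6) onto (−17, ∞); the right piece maps [6, ∞) onto (−∞, −20].
These images are disjoint, so no value is attained by both pieces. Hence ψ is injective.
Because the two images are disjoint, no x < 6 has ψ(x) = ψ(6), so we compute ψ⁻¹(−21): −21 lies in (−∞, −20], so solve −2x − 8 = −21: x = (−21 + 8)/(−2) = 13/2.

13/2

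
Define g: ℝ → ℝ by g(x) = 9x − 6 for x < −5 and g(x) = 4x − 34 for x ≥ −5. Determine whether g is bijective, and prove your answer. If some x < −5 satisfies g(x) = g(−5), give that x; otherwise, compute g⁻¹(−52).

-16/3

Both pieces are strictly increasing (slopes 9 and 4), so each is injective on its own interval.
The left piece maps (−∞, −5) onto (−∞, −51); the right piece maps [−5, ∞) onto [−54, ∞).
These images overlap. In particular g(−5) = −54 (right piece), and solving 9x − 6 = −54 on the left piece gives x = −16/3 < −5.
So g(−16/3) = g(−5) with −16/3 ≠ −5, and g is not injective, hence not bijective. This x = −16/3 is the requested value below −5.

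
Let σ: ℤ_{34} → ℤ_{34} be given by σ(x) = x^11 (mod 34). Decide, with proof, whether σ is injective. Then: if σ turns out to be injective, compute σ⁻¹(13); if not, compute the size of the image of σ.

21

Computing x^11 mod 34 for each x (by repeated squaring, reducing mod 34 at every step), the values σ(0), σ(1), …, σ(33) are: 0, 1, 8, 7, 30, 11, 22, 31, 2, 15, 20, 29, 6, 21, 10, 9, 16, 17, 18, 25, 24, 13, 28, 5, 14, 19, 32, 3, 12, 23, 4, 27, 26, 33.
Every element of ℤ_{34} appears exactly once in this list, so σ is a bijection, and in particular injective.
Since σ is injective, we read off the preimage of 13 from the same table: σ(21) = 13, so σ⁻¹(13) = 21.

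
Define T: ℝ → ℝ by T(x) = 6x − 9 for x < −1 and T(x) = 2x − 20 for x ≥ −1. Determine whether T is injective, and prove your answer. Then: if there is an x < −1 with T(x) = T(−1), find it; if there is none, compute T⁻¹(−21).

-13/6

Both pieces are strictly increasing (slopes 6 and 2), so each is injective on its own interval.
The left piece maps (−∞, −1) onto (−∞, −15); the right piece maps [−1, ∞) onto [−22, ∞).
These images overlap. In particular T(−1) = −22 (right piece), and solving 6x − 9 = −22 on the left piece gives x = −13/6 < −1.
So T(−13/6) = T(−1) with −13/6 ≠ −1, and T is not injective. This x = −13/6 is the requested value below −1.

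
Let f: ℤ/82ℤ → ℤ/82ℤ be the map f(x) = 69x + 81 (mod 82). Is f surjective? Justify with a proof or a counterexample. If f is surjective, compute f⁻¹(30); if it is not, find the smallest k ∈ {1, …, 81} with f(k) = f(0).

Since gcd(69, 82) = 1, 69 is invertible modulo 82. Euclid's algorithm: 82 = 1·69 + 13, 69 = 5·13 + 4, 13 = 3·4 + 1; back-substituting gives 1 = 63·69 − 53·82, so 69⁻¹ ≡ 63 (mod 82).
Then y ↦ 63(y − 81) is a two-sided inverse to f, so every y ∈ ℤ/82ℤ has a preimage.
Therefore f is surjective.
Since f is surjective, we compute f⁻¹(30): solve 69x + 81 ≡ 30 (mod 82), i.e. 69x ≡ 31 (mod 82).
Multiplying by 69⁻¹ = 63 gives x ≡ 63·31 = 1953 = 23·82 + 67 ≡ 67 (mod 82).
Check: f(67) = 69·67 + 81 = 4704 = 57·82 + 30 ≡ 30 (mod 82).

67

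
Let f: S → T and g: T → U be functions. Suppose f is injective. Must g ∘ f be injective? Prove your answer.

No. Take S = T = U = {1, 2}, f = identity (injective), and g(x) = 1 for every x.
Then (g ∘ f)(1) = 1 = (g ∘ f)(2) with 1 ≠ 2, so g ∘ f is not injective.

not injective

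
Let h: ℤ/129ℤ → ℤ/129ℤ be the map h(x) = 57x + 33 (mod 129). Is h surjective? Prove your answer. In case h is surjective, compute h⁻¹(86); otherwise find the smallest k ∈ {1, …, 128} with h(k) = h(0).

Since gcd(57, 129) = 3, we have 57x ≡ 0 (mod 3) for all x, so h(x) ≡ 0 (mod 3).
But 1 ≢ 0 (mod 3), so 1 ∈ ℤ/129ℤ has no preimage. Hence h is not surjective.
Since h is not surjective, we find the least positive k with h(k) = h(0): this means 57k ≡ 0 (mod 129), i.e. 129 ∣ 57k. Since gcd(57, 129) = 3, dividing through by 3 this holds exactly when 43 ∣ 19k, and as gcd(19, 43) = 1, exactly when 43 ∣ k.
The smallest positive such k is 43.

43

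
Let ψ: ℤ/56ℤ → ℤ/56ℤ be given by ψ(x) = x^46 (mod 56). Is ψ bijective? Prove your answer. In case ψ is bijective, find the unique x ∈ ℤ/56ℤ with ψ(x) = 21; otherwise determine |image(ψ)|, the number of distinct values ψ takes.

8

ψ(6): Repeated squaring mod 56: 6^1 ≡ 6, 6^2 ≡ 6² = 36, 6^4 ≡ 36² = 1296 ≡ 8, 6^8 ≡ 8² = 64 ≡ 8, 6^16 ≡ 8² = 64 ≡ 8, 6^32 ≡ 8² = 64 ≡ 8. Since 46 = 32 + 8 + 4 + 2, 6^46 ≡ 8·8·8·36: 8·8 = 64 ≡ 8, then 8·8 = 64 ≡ 8, then 8·36 = 288 ≡ 8. So 6^46 ≡ 8 (mod 56).
ψ(8): Repeated squaring mod 56: 8^1 ≡ 8, 8^2 ≡ 8² = 64 ≡ 8, 8^4 ≡ 8² = 64 ≡ 8, 8^8 ≡ 8² = 64 ≡ 8, 8^16 ≡ 8² = 64 ≡ 8, 8^32 ≡ 8² = 64 ≡ 8. Since 46 = 32 + 8 + 4 + 2, 8^46 ≡ 8·8·8·8: 8·8 = 64 ≡ 8, then 8·8 = 64 ≡ 8, then 8·8 = 64 ≡ 8. So 8^46 ≡ 8 (mod 56).
So ψ(6) = ψ(8) = 8 while 6 ≠ 8, thus ψ is not injective, hence not bijective.
Since ψ is not bijective, we determine |image(ψ)|. Computing x^46 mod 56 for each x (by repeated squaring, reducing mod 56 at every step), the values ψ(0), ψ(1), …, ψ(55) are: 0, 1, 16, 25, 32, 9, 8, 49, 8, 9, 32, 25, 16, 1, 0, 1, 16, 25, 32, 9, 8, 49, 8, 9, 32, 25, 16, 1, 0, 1, 16, 25, 32, 9, 8, 49, 8, 9, 32, 25, 16, 1, 0, 1, 16, 25, 32, 9, 8, 49, 8, 9, 32, 25, 16, 1.
The distinct values are {0, 1, 8, 9, 16, 25, 32, 49}; there are 8 of them.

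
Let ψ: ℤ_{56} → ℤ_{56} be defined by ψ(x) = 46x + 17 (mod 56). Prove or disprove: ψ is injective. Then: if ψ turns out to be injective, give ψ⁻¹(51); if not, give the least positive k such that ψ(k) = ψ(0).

28

Recall: ψ is injective if ψ(a) = ψ(b) implies a = b.
We have gcd(46, 56) = 2 > 1. Taking a = 0 and b = 28: ψ(0) = 17 and ψ(28) = 46·28 + 17 = 1305 ≡ 17 (mod 56).
So ψ(0) = ψ(28) while 0 ≠ 28, hence ψ is not injective.
Since ψ is not injective, we find the least positive k with ψ(k) = ψ(0): this means 46k ≡ 0 (mod 56), i.e. 56 ∣ 46k. Since gcd(46, 56) = 2, dividing through by 2 this holds exactly when 28 ∣ 23k, and as gcd(23, 28) = 1, exactly when 28 ∣ k.
The smallest positive such k is 28.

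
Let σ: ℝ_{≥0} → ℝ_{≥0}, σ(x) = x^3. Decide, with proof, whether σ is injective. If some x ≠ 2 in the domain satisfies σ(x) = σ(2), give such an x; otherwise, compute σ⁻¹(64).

On ℝ_{≥0}, x ↦ x^3 is strictly increasing, so σ(u) = σ(v) forces u = v. Therefore σ is injective.
Since x ↦ x^3 is strictly increasing on ℝ_{≥0}, it is injective there, so no x ≠ 2 in the domain has σ(x) = σ(2). We therefore compute σ⁻¹(64) = 64^{1/3} = 4 (indeed 4^3 = 64).

4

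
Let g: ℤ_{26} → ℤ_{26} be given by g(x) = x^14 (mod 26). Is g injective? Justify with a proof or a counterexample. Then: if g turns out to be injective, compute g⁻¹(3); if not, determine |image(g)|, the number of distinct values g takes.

g(12): Repeated squaring mod 26: 12^1 ≡ 12, 12^2 ≡ 12² = 144 ≡ 14, 12^4 ≡ 14² = 196 ≡ 14, 12^8 ≡ 14² = 196 ≡ 14. Since 14 = 8 + 4 + 2, 12^14 ≡ 14·14·14: 14·14 = 196 ≡ 14, then 14·14 = 196 ≡ 14. So 12^14 ≡ 14 (mod 26).
g(14): Repeated squaring mod 26: 14^1 ≡ 14, 14^2 ≡ 14² = 196 ≡ 14, 14^4 ≡ 14² = 196 ≡ 14, 14^8 ≡ 14² = 196 ≡ 14. Since 14 = 8 + 4 + 2, 14^14 ≡ 14·14·14: 14·14 = 196 ≡ 14, then 14·14 = 196 ≡ 14. So 14^14 ≡ 14 (mod 26).
So g(12) = g(14) = 14 while 12 ≠ 14, hence g is not injective.
Since g is not injective, we determine |image(g)|. Computing x^14 mod 26 for each x (by repeated squaring, reducing mod 26 at every step), the values g(0), g(1), …, g(25) are: 0, 1, 4, 9, 16, 25, 10, 23, 12, 3, 22, 17, 14, 13, 14, 17, 22, 3, 12, 23, 10, 25, 16, 9, 4, 1.
The distinct values are {0, 1, 3, 4, 9, 10, 12, 13, 14, 16, 17, 22, 23, 25}; there are 14 of them.

14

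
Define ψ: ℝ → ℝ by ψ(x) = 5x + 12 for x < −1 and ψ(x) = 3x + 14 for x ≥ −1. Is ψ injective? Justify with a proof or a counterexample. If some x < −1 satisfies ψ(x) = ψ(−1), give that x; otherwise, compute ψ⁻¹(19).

Both pieces are strictly increasing (slopes 5 and 3), so each is injective on its own interval.
The left piece maps (−∞, −1) onto (−∞, 7); the right piece maps [−1, ∞) onto [11, ∞).
These images are disjoint, so no value is attained by both pieces. Hence ψ is injective.
Because the two images are disjoint, no x < −1 has ψ(x) = ψ(−1), so we compute ψ⁻¹(19): 19 lies in [11, ∞), so solve 3x + 14 = 19: x = (19 − 14)/3 = 5/3.

5/3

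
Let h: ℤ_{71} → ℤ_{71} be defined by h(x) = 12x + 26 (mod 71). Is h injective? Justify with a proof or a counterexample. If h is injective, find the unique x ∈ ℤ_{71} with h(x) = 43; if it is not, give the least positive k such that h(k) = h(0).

If h(a) = h(b), then 12a ≡ 12b (mod 71). Because gcd(12, 71) = 1, we may cancel 12 to get a ≡ b (mod 71).
Thus h is injective.
We now compute 12⁻¹ mod 71 explicitly. Euclid's algorithm: 71 = 5·12 + 11, 12 = 1·11 + 1; back-substituting gives 1 = 6·12 − 1·71, so 12⁻¹ ≡ 6 (mod 71).
Since h is injective, we find h⁻¹(43): we need 12x ≡ 43 − 26 ≡ 17 (mod 71). Using 12⁻¹ = 6: x ≡ 6·17 = 102 = 1·71 + 31, so x = 31.
Check: h(31) = 12·31 + 26 = 398 = 5·71 + 43 ≡ 43 (mod 71).

31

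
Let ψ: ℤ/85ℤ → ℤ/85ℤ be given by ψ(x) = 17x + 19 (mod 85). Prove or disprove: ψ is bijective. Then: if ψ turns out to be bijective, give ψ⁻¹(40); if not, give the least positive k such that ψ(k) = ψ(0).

By definition, ψ is injective if ψ(u) = ψ(v) implies u = v.
We have gcd(17, 85) = 17 > 1. Taking u = 0 and v = 5: ψ(0) = 19 and ψ(5) = 17·5 + 19 = 104 ≡ 19 (mod 85).
So ψ(0) = ψ(5) while 0 ≠ 5, therefore ψ is not injective, hence not bijective.
Since ψ is not bijective, we find the least positive k with ψ(k) = ψ(0): this means 17k ≡ 0 (mod 85), i.e. 85 ∣ 17k. Since gcd(17, 85) = 17, dividing through by 17 this holds exactly when 5 ∣ k.
The smallest positive such k is 5.

5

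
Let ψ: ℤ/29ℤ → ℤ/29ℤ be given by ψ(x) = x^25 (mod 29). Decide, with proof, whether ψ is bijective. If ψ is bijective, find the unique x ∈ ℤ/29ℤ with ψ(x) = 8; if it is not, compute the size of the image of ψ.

Since 29 is prime, the nonzero elements of ℤ/29ℤ form a cyclic group of order 28.
As gcd(25, 28) = 1, raising to the 25th power is a bijection on this group: if a^25 ≡ b^25 then (ab^{−1})^25 = 1, and the only element of order dividing gcd(25, 28) = 1 is 1, so a = b.
With ψ(0) = 0 this makes ψ injective on all of ℤ/29ℤ, hence bijective (finite equal-size domain and codomain). In particular ψ is bijective.
Since ψ is bijective, we find the preimage of 8. The inverse of x ↦ x^25 on (ℤ/29ℤ)^× is x ↦ x^9, because 25·9 = 225 = 8·28 + 1 ≡ 1 (mod 28) and x^{28} = 1 for x ≠ 0 (Fermat). So ψ⁻¹(8) = 8^9 mod 29.
Repeated squaring mod 29: 8^1 ≡ 8, 8^2 ≡ 8² = 64 ≡ 6, 8^4 ≡ 6² = 36 ≡ 7, 8^8 ≡ 7² = 49 ≡ 20. Since 9 = 8 + 1, 8^9 ≡ 20·8: 20·8 = 160 ≡ 15. So 8^9 ≡ 15 (mod 29).
Hence ψ⁻¹(8) = 15.

15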